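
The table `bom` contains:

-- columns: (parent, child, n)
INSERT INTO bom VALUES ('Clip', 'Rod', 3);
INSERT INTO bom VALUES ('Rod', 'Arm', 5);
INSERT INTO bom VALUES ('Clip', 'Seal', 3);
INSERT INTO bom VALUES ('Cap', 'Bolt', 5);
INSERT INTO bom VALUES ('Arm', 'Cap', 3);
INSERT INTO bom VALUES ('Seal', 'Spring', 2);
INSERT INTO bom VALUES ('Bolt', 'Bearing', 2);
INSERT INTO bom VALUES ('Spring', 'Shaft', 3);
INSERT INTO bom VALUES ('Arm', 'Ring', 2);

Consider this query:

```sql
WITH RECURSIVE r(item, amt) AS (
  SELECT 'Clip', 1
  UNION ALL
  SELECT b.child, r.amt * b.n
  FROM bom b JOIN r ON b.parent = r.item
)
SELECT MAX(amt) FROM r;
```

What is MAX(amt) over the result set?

450

Base: (Clip, amt=1).
Iteration 1: components of {Clip} -> Rod = 1*3 = 3, Seal = 1*3 = 3.
Iteration 2: components of {Rod,Seal} -> Arm = 3*5 = 15, Spring = 3*2 = 6.
Iteration 3: components of {Arm,Spring} -> Cap = 15*3 = 45, Ring = 15*2 = 30, Shaft = 6*3 = 18.
Iteration 4: components of {Cap,Ring,Shaft} -> Bolt = 45*5 = 225.
Iteration 5: components of {Bolt} -> Bearing = 225*2 = 450.
Iteration 6: no further components; recursion stops.
amt values: 1, 3, 3, 15, 6, 30, 45, 18, 225, 450; the maximum is 450.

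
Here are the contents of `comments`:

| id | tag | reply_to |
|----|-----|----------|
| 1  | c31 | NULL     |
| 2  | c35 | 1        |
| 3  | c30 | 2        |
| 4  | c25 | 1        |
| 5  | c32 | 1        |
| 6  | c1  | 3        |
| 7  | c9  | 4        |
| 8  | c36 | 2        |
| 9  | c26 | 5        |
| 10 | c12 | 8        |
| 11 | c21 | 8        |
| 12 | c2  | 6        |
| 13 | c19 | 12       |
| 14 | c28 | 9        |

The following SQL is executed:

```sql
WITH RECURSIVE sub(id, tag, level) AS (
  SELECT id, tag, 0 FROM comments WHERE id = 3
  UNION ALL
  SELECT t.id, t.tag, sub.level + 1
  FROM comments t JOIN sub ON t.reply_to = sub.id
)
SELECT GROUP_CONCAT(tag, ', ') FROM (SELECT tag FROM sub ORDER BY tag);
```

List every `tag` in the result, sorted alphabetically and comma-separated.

Base: id=3 (c30) at level 0.
Iteration 1: rows with reply_to in {3} -> c1 (id 6, level 1).
Iteration 2: rows with reply_to in {6} -> c2 (id 12, level 2).
Iteration 3: rows with reply_to in {12} -> c19 (id 13, level 3).
Iteration 4: no rows with reply_to in {13}; recursion stops.

c1, c19, c2, c30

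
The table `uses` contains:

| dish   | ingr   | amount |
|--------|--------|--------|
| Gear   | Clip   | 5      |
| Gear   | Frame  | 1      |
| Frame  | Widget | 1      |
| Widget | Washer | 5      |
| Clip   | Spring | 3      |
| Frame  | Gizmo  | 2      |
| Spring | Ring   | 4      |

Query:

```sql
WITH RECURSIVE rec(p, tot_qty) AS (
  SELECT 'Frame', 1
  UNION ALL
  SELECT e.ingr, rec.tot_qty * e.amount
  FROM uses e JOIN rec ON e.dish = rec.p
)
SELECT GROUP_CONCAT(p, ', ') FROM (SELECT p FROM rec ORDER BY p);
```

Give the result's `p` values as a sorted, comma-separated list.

Base: (Frame, tot_qty=1).
Iteration 1: components of {Frame} -> Gizmo = 1*2 = 2, Widget = 1*1 = 1.
Iteration 2: components of {Gizmo,Widget} -> Washer = 1*5 = 5.
Iteration 3: no further components; recursion stops.

Frame, Gizmo, Washer, Widget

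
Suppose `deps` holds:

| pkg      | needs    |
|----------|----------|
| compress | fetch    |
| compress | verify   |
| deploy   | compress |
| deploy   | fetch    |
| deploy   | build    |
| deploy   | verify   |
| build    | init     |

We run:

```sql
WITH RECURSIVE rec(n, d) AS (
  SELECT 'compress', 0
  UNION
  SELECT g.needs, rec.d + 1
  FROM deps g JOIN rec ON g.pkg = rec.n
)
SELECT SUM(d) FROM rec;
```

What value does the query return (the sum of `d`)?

2

Base: (compress, d=0).
Iteration 1: edges from {compress} -> (fetch, d=1), (verify, d=1).
Iteration 2: no outgoing edges from {fetch,verify}; recursion stops.
SUM(d) = 0 + 1 + 1 = 2.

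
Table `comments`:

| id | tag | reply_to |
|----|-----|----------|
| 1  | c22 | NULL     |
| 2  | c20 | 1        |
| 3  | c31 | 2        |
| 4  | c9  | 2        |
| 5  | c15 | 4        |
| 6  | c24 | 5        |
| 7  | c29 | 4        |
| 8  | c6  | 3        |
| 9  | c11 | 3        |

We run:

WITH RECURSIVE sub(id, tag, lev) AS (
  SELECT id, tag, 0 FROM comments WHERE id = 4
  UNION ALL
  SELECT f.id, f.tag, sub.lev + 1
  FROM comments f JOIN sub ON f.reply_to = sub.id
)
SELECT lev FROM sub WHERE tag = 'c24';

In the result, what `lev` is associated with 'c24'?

Base: id=4 (c9) at lev 0.
Iteration 1: rows with reply_to in {4} -> c15 (id 5, lev 1), c29 (id 7, lev 1).
Iteration 2: rows with reply_to in {5,7} -> c24 (id 6, lev 2).
Iteration 3: no rows with reply_to in {6}; recursion stops.

2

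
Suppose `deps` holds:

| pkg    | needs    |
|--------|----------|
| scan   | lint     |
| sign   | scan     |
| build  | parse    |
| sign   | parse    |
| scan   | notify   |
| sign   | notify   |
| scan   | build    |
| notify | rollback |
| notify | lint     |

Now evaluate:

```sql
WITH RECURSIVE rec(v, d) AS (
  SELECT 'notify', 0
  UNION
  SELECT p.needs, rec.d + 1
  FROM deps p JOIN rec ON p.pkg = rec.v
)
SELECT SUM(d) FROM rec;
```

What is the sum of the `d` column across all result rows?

2

Base: (notify, d=0).
Iteration 1: edges from {notify} -> (lint, d=1), (rollback, d=1).
Iteration 2: no outgoing edges from {lint,rollback}; recursion stops.
SUM(d) = 0 + 1 + 1 = 2.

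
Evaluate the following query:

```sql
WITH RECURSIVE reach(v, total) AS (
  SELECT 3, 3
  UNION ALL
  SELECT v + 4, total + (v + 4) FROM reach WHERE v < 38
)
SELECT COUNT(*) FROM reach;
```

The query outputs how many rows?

Base: v=3, total=3.
Iteration 1: 3 < 38 holds -> v = 3 + 4 = 7, total = 3 + 7 = 10.
Iteration 2: 7 < 38 holds -> v = 7 + 4 = 11, total = 10 + 11 = 21.
Iteration 3: 11 < 38 holds -> v = 11 + 4 = 15, total = 21 + 15 = 36.
Iteration 4: 15 < 38 holds -> v = 15 + 4 = 19, total = 36 + 19 = 55.
Iteration 5: 19 < 38 holds -> v = 19 + 4 = 23, total = 55 + 23 = 78.
Iteration 6: 23 < 38 holds -> v = 23 + 4 = 27, total = 78 + 27 = 105.
Iteration 7: 27 < 38 holds -> v = 27 + 4 = 31, total = 105 + 31 = 136.
Iteration 8: 31 < 38 holds -> v = 31 + 4 = 35, total = 136 + 35 = 171.
Iteration 9: 35 < 38 holds -> v = 35 + 4 = 39, total = 171 + 39 = 210.
Iteration 10: 39 < 38 fails; recursion stops.
Total rows emitted: 10.

10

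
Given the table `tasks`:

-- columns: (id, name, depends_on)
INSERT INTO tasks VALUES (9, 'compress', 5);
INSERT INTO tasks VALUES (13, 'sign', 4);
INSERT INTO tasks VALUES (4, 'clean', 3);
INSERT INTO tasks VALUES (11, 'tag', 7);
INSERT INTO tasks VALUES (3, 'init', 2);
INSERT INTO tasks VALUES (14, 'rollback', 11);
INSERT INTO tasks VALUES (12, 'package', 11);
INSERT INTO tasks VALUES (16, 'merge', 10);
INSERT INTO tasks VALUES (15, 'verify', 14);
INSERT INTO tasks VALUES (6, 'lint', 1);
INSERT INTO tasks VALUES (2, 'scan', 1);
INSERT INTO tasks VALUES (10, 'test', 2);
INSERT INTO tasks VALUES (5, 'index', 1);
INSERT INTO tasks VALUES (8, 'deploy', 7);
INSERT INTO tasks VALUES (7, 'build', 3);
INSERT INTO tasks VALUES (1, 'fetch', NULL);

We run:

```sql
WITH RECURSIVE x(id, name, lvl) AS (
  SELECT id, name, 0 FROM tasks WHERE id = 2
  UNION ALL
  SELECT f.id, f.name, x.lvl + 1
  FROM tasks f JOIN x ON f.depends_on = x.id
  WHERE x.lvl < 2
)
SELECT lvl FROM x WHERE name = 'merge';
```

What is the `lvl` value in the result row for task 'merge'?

2

Base: id=2 (scan) at lvl 0.
Iteration 1: rows with depends_on in {2} -> init (id 3, lvl 1), test (id 10, lvl 1).
Iteration 2: rows with depends_on in {3,10} -> clean (id 4, lvl 2), build (id 7, lvl 2), merge (id 16, lvl 2).
Iteration 3: lvl < 2 fails for all current rows; recursion stops.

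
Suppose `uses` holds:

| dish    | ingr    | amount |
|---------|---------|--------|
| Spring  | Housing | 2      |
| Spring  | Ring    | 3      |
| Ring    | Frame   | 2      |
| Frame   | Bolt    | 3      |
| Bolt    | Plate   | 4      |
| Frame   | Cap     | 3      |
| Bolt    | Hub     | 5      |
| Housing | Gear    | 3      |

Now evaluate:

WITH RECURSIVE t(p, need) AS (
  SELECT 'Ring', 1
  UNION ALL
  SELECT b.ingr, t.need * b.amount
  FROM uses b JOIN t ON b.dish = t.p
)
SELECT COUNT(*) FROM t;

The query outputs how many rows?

Base: (Ring, need=1).
Iteration 1: components of {Ring} -> Frame = 1*2 = 2.
Iteration 2: components of {Frame} -> Bolt = 2*3 = 6, Cap = 2*3 = 6.
Iteration 3: components of {Bolt,Cap} -> Hub = 6*5 = 30, Plate = 6*4 = 24.
Iteration 4: no further components; recursion stops.
Total rows emitted: 6.

6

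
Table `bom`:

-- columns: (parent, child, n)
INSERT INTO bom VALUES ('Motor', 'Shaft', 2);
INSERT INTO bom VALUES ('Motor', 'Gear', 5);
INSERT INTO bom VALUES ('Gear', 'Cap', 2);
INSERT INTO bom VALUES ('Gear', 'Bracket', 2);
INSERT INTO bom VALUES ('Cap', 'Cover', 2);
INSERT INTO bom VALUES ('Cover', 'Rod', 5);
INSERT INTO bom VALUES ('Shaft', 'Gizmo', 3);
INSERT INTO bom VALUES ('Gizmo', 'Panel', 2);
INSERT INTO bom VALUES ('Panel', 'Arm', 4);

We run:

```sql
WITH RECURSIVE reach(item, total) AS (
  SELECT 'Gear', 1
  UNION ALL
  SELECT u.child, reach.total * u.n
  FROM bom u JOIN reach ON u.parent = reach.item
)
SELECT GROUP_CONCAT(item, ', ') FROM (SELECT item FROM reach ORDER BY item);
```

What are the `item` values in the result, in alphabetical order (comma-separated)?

Base: (Gear, total=1).
Iteration 1: components of {Gear} -> Bracket = 1*2 = 2, Cap = 1*2 = 2.
Iteration 2: components of {Bracket,Cap} -> Cover = 2*2 = 4.
Iteration 3: components of {Cover} -> Rod = 4*5 = 20.
Iteration 4: no further components; recursion stops.

Bracket, Cap, Cover, Gear, Rod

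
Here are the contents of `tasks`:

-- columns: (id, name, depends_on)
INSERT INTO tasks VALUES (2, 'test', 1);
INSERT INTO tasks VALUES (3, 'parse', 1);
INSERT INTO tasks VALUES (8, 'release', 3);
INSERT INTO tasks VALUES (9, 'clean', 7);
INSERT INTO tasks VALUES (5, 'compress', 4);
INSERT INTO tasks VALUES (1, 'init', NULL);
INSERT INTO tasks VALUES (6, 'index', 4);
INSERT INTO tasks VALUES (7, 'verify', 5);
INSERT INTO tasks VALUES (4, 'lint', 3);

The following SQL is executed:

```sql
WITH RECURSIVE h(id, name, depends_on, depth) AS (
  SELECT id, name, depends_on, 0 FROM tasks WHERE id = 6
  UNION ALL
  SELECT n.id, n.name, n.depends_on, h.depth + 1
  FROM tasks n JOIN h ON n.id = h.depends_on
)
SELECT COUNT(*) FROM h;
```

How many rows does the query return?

4

Base: id=6 (index), depends_on=4, depth 0.
Iteration 1: join on id=4 -> lint (id 4, depends_on=3, depth 1).
Iteration 2: join on id=3 -> parse (id 3, depends_on=1, depth 2).
Iteration 3: join on id=1 -> init (id 1, depends_on=NULL, depth 3).
Iteration 4: depends_on is NULL; no match; recursion stops.
Total rows emitted: 4.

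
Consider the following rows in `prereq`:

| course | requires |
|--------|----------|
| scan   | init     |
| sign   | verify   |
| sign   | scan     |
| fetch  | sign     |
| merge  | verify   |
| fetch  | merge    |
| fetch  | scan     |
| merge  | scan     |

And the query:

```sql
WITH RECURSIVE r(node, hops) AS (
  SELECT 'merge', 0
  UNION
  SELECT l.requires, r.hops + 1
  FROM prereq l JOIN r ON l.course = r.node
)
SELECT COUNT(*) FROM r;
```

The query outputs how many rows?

Base: (merge, hops=0).
Iteration 1: edges from {merge} -> (scan, hops=1), (verify, hops=1).
Iteration 2: edges from {scan,verify} -> (init, hops=2).
Iteration 3: no outgoing edges from {init}; recursion stops.
Total rows emitted: 4.

4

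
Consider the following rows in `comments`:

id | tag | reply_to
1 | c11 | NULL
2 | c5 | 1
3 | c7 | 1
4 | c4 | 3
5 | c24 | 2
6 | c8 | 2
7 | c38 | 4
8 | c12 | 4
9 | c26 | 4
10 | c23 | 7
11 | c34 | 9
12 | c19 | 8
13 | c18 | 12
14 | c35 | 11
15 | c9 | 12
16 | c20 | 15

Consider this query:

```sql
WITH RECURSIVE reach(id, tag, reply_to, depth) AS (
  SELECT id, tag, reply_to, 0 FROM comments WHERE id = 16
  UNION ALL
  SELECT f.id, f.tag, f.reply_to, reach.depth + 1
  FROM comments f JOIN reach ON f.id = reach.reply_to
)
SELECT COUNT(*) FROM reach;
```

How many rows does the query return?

7

Base: id=16 (c20), reply_to=15, depth 0.
Iteration 1: join on id=15 -> c9 (id 15, reply_to=12, depth 1).
Iteration 2: join on id=12 -> c19 (id 12, reply_to=8, depth 2).
Iteration 3: join on id=8 -> c12 (id 8, reply_to=4, depth 3).
Iteration 4: join on id=4 -> c4 (id 4, reply_to=3, depth 4).
Iteration 5: join on id=3 -> c7 (id 3, reply_to=1, depth 5).
Iteration 6: join on id=1 -> c11 (id 1, reply_to=NULL, depth 6).
Iteration 7: reply_to is NULL; no match; recursion stops.
Total rows emitted: 7.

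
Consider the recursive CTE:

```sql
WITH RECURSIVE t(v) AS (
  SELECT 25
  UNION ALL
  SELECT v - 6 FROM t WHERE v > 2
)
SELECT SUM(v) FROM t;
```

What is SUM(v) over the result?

Base: v=25.
Iteration 1: 25 > 2 holds -> v = 25 - 6 = 19.
Iteration 2: 19 > 2 holds -> v = 19 - 6 = 13.
Iteration 3: 13 > 2 holds -> v = 13 - 6 = 7.
Iteration 4: 7 > 2 holds -> v = 7 - 6 = 1.
Iteration 5: 1 > 2 fails; recursion stops.
SUM(v) = 25 + 19 + 13 + 7 + 1 = 65.

65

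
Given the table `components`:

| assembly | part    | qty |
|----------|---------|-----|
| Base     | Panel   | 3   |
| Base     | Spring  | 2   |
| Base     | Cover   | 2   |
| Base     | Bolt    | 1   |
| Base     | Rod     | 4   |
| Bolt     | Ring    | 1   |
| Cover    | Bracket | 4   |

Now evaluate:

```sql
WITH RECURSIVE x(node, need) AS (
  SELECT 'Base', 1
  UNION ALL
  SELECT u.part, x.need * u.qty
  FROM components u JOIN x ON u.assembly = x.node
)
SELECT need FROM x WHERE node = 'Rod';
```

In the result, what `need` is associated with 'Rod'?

4

Base: (Base, need=1).
Iteration 1: components of {Base} -> Bolt = 1*1 = 1, Cover = 1*2 = 2, Panel = 1*3 = 3, Rod = 1*4 = 4, Spring = 1*2 = 2.
Iteration 2: components of {Bolt,Cover,Panel,Rod,Spring} -> Bracket = 2*4 = 8, Ring = 1*1 = 1.
Iteration 3: no further components; recursion stops.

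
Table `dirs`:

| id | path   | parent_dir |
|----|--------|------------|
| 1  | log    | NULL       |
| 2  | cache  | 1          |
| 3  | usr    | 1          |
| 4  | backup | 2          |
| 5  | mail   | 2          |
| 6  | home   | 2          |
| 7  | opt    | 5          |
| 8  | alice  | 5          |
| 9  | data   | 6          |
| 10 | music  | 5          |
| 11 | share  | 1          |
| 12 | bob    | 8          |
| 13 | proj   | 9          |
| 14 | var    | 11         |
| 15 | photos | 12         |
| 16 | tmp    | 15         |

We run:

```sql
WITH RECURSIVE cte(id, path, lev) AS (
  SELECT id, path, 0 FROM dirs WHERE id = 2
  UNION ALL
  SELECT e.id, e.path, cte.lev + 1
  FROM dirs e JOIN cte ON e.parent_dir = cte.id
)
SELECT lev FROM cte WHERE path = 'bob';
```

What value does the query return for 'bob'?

3

Base: id=2 (cache) at lev 0.
Iteration 1: rows with parent_dir in {2} -> backup (id 4, lev 1), mail (id 5, lev 1), home (id 6, lev 1).
Iteration 2: rows with parent_dir in {4,5,6} -> opt (id 7, lev 2), alice (id 8, lev 2), data (id 9, lev 2), music (id 10, lev 2).
Iteration 3: rows with parent_dir in {7,8,9,10} -> bob (id 12, lev 3), proj (id 13, lev 3).
Iteration 4: rows with parent_dir in {12,13} -> photos (id 15, lev 4).
Iteration 5: rows with parent_dir in {15} -> tmp (id 16, lev 5).
Iteration 6: no rows with parent_dir in {16}; recursion stops.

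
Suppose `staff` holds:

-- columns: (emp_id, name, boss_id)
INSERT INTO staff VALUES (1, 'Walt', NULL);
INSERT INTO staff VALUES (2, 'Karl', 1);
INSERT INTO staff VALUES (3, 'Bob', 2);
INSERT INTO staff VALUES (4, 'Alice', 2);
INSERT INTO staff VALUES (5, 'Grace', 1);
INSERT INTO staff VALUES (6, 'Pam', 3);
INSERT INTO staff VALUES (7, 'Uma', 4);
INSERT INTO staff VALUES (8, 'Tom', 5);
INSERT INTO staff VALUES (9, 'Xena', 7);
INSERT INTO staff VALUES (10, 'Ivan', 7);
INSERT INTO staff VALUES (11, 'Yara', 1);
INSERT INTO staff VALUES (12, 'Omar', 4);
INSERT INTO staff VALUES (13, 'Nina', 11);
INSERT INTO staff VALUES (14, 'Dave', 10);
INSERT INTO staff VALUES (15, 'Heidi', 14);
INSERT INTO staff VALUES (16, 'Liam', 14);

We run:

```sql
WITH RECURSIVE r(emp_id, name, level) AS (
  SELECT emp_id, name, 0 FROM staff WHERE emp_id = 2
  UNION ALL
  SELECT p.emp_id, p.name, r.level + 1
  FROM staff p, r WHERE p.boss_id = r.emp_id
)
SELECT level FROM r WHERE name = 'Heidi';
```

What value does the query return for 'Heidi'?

5

Base: emp_id=2 (Karl) at level 0.
Iteration 1: rows with boss_id in {2} -> Bob (id 3, level 1), Alice (id 4, level 1).
Iteration 2: rows with boss_id in {3,4} -> Pam (id 6, level 2), Uma (id 7, level 2), Omar (id 12, level 2).
Iteration 3: rows with boss_id in {6,7,12} -> Xena (id 9, level 3), Ivan (id 10, level 3).
Iteration 4: rows with boss_id in {9,10} -> Dave (id 14, level 4).
Iteration 5: rows with boss_id in {14} -> Heidi (id 15, level 5), Liam (id 16, level 5).
Iteration 6: no rows with boss_id in {15,16}; recursion stops.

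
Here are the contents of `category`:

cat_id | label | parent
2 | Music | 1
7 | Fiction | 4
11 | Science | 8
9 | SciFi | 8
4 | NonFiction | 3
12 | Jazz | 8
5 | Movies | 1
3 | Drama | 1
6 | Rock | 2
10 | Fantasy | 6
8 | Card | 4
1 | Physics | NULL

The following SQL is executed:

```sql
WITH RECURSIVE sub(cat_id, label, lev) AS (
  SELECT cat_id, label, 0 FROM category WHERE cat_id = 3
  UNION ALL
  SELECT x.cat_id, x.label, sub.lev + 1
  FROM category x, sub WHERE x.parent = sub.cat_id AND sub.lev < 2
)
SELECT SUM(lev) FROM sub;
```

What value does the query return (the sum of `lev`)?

5

Base: cat_id=3 (Drama) at lev 0.
Iteration 1: rows with parent in {3} -> NonFiction (id 4, lev 1).
Iteration 2: rows with parent in {4} -> Fiction (id 7, lev 2), Card (id 8, lev 2).
Iteration 3: lev < 2 fails for all current rows; recursion stops.
SUM(lev) = 0 + 1 + 2 + 2 = 5.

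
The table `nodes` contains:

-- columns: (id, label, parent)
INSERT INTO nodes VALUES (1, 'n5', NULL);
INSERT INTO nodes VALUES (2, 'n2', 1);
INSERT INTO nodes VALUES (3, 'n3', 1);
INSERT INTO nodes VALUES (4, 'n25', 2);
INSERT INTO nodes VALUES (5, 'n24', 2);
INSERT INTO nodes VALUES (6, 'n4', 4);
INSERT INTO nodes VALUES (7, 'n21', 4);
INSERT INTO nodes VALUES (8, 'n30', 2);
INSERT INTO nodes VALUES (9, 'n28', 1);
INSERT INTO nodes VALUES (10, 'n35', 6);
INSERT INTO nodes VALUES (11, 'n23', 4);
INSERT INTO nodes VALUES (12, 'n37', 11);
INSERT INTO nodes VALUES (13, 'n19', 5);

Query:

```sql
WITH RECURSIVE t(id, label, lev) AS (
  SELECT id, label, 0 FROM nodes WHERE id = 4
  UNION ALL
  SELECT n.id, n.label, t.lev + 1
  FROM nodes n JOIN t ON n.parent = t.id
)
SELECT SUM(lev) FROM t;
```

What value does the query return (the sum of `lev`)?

7

Base: id=4 (n25) at lev 0.
Iteration 1: rows with parent in {4} -> n4 (id 6, lev 1), n21 (id 7, lev 1), n23 (id 11, lev 1).
Iteration 2: rows with parent in {6,7,11} -> n35 (id 10, lev 2), n37 (id 12, lev 2).
Iteration 3: no rows with parent in {10,12}; recursion stops.
SUM(lev) = 0 + 1 + 1 + 1 + 2 + 2 = 7.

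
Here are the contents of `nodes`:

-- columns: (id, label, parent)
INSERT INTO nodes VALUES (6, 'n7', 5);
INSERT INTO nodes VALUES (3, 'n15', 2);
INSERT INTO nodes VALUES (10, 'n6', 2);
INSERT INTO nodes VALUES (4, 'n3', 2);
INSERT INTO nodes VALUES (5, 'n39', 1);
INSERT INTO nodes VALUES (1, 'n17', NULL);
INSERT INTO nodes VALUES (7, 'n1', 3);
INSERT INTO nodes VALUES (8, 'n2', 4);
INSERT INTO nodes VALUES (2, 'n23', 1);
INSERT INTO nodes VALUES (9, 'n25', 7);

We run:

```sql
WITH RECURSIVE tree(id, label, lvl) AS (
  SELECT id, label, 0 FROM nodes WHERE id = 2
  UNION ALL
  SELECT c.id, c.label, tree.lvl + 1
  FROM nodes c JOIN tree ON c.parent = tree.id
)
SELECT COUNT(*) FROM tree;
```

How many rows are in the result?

Base: id=2 (n23) at lvl 0.
Iteration 1: rows with parent in {2} -> n15 (id 3, lvl 1), n3 (id 4, lvl 1), n6 (id 10, lvl 1).
Iteration 2: rows with parent in {3,4,10} -> n1 (id 7, lvl 2), n2 (id 8, lvl 2).
Iteration 3: rows with parent in {7,8} -> n25 (id 9, lvl 3).
Iteration 4: no rows with parent in {9}; recursion stops.
Total rows emitted: 7.

7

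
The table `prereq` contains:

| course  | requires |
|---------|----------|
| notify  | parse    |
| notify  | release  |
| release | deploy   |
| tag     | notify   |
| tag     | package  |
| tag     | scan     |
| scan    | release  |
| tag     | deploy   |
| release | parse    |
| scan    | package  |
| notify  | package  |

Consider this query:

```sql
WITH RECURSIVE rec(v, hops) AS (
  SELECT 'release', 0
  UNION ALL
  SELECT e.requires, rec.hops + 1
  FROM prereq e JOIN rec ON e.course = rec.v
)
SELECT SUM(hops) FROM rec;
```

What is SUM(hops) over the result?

2

Base: (release, hops=0).
Iteration 1: edges from {release} -> (deploy, hops=1), (parse, hops=1).
Iteration 2: no outgoing edges from {deploy,parse}; recursion stops.
SUM(hops) = 0 + 1 + 1 = 2.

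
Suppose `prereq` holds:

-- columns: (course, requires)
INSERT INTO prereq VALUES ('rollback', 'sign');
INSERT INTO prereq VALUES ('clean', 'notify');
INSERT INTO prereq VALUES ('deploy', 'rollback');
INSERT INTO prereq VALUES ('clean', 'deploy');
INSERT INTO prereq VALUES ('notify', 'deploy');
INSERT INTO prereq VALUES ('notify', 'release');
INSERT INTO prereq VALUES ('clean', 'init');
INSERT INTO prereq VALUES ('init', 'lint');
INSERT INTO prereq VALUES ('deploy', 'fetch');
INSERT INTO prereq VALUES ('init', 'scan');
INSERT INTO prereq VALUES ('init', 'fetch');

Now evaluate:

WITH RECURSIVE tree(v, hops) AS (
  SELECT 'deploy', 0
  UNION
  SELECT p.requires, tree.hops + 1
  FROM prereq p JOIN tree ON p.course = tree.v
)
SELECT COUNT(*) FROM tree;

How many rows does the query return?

4

Base: (deploy, hops=0).
Iteration 1: edges from {deploy} -> (fetch, hops=1), (rollback, hops=1).
Iteration 2: edges from {fetch,rollback} -> (sign, hops=2).
Iteration 3: no outgoing edges from {sign}; recursion stops.
Total rows emitted: 4.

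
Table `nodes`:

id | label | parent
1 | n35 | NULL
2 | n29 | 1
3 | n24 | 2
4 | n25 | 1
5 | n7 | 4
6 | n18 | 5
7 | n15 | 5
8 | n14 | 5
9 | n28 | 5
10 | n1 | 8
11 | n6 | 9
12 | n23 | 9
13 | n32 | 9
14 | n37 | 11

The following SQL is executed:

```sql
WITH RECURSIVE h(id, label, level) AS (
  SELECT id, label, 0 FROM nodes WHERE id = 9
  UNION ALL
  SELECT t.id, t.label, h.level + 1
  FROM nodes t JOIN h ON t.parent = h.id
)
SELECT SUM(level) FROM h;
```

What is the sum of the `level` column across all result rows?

Base: id=9 (n28) at level 0.
Iteration 1: rows with parent in {9} -> n6 (id 11, level 1), n23 (id 12, level 1), n32 (id 13, level 1).
Iteration 2: rows with parent in {11,12,13} -> n37 (id 14, level 2).
Iteration 3: no rows with parent in {14}; recursion stops.
SUM(level) = 0 + 1 + 1 + 1 + 2 = 5.

5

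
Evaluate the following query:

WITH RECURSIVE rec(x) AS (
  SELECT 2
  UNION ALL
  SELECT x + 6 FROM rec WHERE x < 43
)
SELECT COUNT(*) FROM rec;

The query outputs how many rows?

8

Base: x=2.
Iteration 1: 2 < 43 holds -> x = 2 + 6 = 8.
Iteration 2: 8 < 43 holds -> x = 8 + 6 = 14.
Iteration 3: 14 < 43 holds -> x = 14 + 6 = 20.
Iteration 4: 20 < 43 holds -> x = 20 + 6 = 26.
Iteration 5: 26 < 43 holds -> x = 26 + 6 = 32.
Iteration 6: 32 < 43 holds -> x = 32 + 6 = 38.
Iteration 7: 38 < 43 holds -> x = 38 + 6 = 44.
Iteration 8: 44 < 43 fails; recursion stops.
Total rows emitted: 8.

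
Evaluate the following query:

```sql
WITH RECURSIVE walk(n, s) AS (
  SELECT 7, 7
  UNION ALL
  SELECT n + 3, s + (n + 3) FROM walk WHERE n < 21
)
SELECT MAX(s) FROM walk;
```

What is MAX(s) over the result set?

Base: n=7, s=7.
Iteration 1: 7 < 21 holds -> n = 7 + 3 = 10, s = 7 + 10 = 17.
Iteration 2: 10 < 21 holds -> n = 10 + 3 = 13, s = 17 + 13 = 30.
Iteration 3: 13 < 21 holds -> n = 13 + 3 = 16, s = 30 + 16 = 46.
Iteration 4: 16 < 21 holds -> n = 16 + 3 = 19, s = 46 + 19 = 65.
Iteration 5: 19 < 21 holds -> n = 19 + 3 = 22, s = 65 + 22 = 87.
Iteration 6: 22 < 21 fails; recursion stops.
s values: 7, 17, 30, 46, 65, 87; the maximum is 87.

87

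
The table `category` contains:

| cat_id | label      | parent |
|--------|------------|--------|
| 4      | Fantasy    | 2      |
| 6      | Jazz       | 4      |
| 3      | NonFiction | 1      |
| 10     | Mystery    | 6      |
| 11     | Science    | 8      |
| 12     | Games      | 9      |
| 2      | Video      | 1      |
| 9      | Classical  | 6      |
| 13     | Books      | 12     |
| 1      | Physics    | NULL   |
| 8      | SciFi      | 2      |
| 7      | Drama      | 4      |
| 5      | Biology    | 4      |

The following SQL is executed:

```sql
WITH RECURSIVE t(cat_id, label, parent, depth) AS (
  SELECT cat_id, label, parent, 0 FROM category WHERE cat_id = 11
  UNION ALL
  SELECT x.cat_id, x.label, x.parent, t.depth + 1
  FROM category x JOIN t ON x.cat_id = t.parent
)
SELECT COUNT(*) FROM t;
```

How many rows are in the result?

Base: cat_id=11 (Science), parent=8, depth 0.
Iteration 1: join on cat_id=8 -> SciFi (id 8, parent=2, depth 1).
Iteration 2: join on cat_id=2 -> Video (id 2, parent=1, depth 2).
Iteration 3: join on cat_id=1 -> Physics (id 1, parent=NULL, depth 3).
Iteration 4: parent is NULL; no match; recursion stops.
Total rows emitted: 4.

4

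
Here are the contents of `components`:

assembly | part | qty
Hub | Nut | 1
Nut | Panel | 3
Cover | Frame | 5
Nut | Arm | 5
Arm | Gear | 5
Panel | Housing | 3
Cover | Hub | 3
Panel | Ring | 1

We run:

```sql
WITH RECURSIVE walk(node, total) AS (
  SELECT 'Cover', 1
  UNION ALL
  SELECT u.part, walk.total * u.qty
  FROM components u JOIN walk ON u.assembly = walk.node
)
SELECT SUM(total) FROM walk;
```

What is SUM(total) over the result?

147

Base: (Cover, total=1).
Iteration 1: components of {Cover} -> Frame = 1*5 = 5, Hub = 1*3 = 3.
Iteration 2: components of {Frame,Hub} -> Nut = 3*1 = 3.
Iteration 3: components of {Nut} -> Arm = 3*5 = 15, Panel = 3*3 = 9.
Iteration 4: components of {Arm,Panel} -> Gear = 15*5 = 75, Housing = 9*3 = 27, Ring = 9*1 = 9.
Iteration 5: no further components; recursion stops.
SUM(total) = 1 + 5 + 3 + 3 + 9 + 15 + 27 + 9 + 75 = 147.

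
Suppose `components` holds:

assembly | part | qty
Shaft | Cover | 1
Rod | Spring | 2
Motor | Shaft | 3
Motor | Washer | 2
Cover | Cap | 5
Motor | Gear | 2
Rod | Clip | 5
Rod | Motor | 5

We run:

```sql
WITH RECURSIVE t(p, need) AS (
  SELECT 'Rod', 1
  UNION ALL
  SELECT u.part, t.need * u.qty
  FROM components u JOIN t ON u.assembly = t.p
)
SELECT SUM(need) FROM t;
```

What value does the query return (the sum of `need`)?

138

Base: (Rod, need=1).
Iteration 1: components of {Rod} -> Clip = 1*5 = 5, Motor = 1*5 = 5, Spring = 1*2 = 2.
Iteration 2: components of {Clip,Motor,Spring} -> Gear = 5*2 = 10, Shaft = 5*3 = 15, Washer = 5*2 = 10.
Iteration 3: components of {Gear,Shaft,Washer} -> Cover = 15*1 = 15.
Iteration 4: components of {Cover} -> Cap = 15*5 = 75.
Iteration 5: no further components; recursion stops.
SUM(need) = 1 + 5 + 2 + 5 + 10 + 10 + 15 + 15 + 75 = 138.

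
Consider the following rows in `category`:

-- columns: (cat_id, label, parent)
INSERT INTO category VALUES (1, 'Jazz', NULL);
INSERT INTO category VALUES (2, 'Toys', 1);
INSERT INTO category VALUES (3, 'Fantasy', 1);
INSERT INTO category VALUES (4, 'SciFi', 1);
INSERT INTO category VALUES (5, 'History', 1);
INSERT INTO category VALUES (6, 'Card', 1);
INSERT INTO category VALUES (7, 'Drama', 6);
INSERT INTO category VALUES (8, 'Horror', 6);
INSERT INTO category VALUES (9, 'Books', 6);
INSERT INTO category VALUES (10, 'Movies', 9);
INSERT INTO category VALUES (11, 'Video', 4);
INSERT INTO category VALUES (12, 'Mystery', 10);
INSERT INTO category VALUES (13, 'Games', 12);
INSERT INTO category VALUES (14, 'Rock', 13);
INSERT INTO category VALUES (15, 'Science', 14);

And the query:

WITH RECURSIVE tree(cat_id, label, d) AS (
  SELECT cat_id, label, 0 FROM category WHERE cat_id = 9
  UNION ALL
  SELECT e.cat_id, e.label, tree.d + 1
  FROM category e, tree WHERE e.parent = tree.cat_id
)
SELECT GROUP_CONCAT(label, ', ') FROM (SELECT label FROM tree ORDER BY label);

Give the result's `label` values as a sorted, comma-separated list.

Books, Games, Movies, Mystery, Rock, Science

Base: cat_id=9 (Books) at d 0.
Iteration 1: rows with parent in {9} -> Movies (id 10, d 1).
Iteration 2: rows with parent in {10} -> Mystery (id 12, d 2).
Iteration 3: rows with parent in {12} -> Games (id 13, d 3).
Iteration 4: rows with parent in {13} -> Rock (id 14, d 4).
Iteration 5: rows with parent in {14} -> Science (id 15, d 5).
Iteration 6: no rows with parent in {15}; recursion stops.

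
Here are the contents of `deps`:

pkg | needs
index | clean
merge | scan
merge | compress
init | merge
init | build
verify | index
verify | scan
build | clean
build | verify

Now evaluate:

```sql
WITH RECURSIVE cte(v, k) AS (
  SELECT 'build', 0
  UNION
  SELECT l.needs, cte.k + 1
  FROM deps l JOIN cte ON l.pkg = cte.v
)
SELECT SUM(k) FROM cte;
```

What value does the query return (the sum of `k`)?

Base: (build, k=0).
Iteration 1: edges from {build} -> (clean, k=1), (verify, k=1).
Iteration 2: edges from {clean,verify} -> (index, k=2), (scan, k=2).
Iteration 3: edges from {index,scan} -> (clean, k=3).
Iteration 4: no outgoing edges from {clean}; recursion stops.
SUM(k) = 0 + 1 + 1 + 2 + 2 + 3 = 9.

9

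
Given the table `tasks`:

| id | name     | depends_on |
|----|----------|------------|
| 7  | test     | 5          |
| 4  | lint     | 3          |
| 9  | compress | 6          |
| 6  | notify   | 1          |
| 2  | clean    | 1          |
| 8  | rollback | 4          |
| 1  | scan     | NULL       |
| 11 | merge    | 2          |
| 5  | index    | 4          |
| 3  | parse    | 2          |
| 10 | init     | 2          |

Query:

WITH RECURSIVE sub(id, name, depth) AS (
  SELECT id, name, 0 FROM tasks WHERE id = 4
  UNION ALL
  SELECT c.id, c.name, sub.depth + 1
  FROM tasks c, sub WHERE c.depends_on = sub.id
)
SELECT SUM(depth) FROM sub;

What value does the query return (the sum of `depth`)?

Base: id=4 (lint) at depth 0.
Iteration 1: rows with depends_on in {4} -> index (id 5, depth 1), rollback (id 8, depth 1).
Iteration 2: rows with depends_on in {5,8} -> test (id 7, depth 2).
Iteration 3: no rows with depends_on in {7}; recursion stops.
SUM(depth) = 0 + 1 + 1 + 2 = 4.

4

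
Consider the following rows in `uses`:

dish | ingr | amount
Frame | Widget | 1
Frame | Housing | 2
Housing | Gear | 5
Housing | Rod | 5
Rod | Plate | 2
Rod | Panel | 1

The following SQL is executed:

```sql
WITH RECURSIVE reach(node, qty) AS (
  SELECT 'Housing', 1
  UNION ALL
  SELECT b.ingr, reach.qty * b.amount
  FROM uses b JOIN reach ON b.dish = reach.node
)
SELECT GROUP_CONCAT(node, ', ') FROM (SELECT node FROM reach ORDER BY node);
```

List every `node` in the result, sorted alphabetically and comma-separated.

Gear, Housing, Panel, Plate, Rod

Base: (Housing, qty=1).
Iteration 1: components of {Housing} -> Gear = 1*5 = 5, Rod = 1*5 = 5.
Iteration 2: components of {Gear,Rod} -> Panel = 5*1 = 5, Plate = 5*2 = 10.
Iteration 3: no further components; recursion stops.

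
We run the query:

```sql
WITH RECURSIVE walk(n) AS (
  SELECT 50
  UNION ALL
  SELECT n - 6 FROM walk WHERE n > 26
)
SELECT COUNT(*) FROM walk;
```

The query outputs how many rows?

Base: n=50.
Iteration 1: 50 > 26 holds -> n = 50 - 6 = 44.
Iteration 2: 44 > 26 holds -> n = 44 - 6 = 38.
Iteration 3: 38 > 26 holds -> n = 38 - 6 = 32.
Iteration 4: 32 > 26 holds -> n = 32 - 6 = 26.
Iteration 5: 26 > 26 fails; recursion stops.
Total rows emitted: 5.

5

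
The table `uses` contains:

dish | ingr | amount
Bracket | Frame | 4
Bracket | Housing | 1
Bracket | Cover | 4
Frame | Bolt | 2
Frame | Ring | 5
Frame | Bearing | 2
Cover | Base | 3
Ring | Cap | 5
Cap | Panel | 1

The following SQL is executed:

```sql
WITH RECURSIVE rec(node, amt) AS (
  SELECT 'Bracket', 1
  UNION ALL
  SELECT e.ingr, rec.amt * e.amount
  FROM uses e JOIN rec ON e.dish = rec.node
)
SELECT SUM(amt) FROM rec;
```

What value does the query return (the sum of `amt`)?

Base: (Bracket, amt=1).
Iteration 1: components of {Bracket} -> Cover = 1*4 = 4, Frame = 1*4 = 4, Housing = 1*1 = 1.
Iteration 2: components of {Cover,Frame,Housing} -> Base = 4*3 = 12, Bearing = 4*2 = 8, Bolt = 4*2 = 8, Ring = 4*5 = 20.
Iteration 3: components of {Base,Bearing,Bolt,Ring} -> Cap = 20*5 = 100.
Iteration 4: components of {Cap} -> Panel = 100*1 = 100.
Iteration 5: no further components; recursion stops.
SUM(amt) = 1 + 4 + 1 + 4 + 8 + 20 + 8 + 12 + 100 + 100 = 258.

258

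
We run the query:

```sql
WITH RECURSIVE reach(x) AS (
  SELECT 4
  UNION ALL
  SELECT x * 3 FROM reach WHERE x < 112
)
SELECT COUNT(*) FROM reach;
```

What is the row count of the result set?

5

Base: x=4.
Iteration 1: 4 < 112 holds -> x = 4 * 3 = 12.
Iteration 2: 12 < 112 holds -> x = 12 * 3 = 36.
Iteration 3: 36 < 112 holds -> x = 36 * 3 = 108.
Iteration 4: 108 < 112 holds -> x = 108 * 3 = 324.
Iteration 5: 324 < 112 fails; recursion stops.
Total rows emitted: 5.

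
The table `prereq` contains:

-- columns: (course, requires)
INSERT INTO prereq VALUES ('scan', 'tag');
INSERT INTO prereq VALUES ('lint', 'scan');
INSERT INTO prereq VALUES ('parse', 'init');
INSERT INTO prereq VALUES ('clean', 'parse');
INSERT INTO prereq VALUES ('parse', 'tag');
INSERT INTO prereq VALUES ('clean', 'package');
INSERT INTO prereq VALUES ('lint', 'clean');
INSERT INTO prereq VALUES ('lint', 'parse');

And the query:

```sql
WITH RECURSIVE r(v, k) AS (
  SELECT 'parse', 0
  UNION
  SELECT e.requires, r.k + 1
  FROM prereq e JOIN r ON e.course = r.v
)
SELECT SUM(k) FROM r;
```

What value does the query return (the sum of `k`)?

2

Base: (parse, k=0).
Iteration 1: edges from {parse} -> (init, k=1), (tag, k=1).
Iteration 2: no outgoing edges from {init,tag}; recursion stops.
SUM(k) = 0 + 1 + 1 = 2.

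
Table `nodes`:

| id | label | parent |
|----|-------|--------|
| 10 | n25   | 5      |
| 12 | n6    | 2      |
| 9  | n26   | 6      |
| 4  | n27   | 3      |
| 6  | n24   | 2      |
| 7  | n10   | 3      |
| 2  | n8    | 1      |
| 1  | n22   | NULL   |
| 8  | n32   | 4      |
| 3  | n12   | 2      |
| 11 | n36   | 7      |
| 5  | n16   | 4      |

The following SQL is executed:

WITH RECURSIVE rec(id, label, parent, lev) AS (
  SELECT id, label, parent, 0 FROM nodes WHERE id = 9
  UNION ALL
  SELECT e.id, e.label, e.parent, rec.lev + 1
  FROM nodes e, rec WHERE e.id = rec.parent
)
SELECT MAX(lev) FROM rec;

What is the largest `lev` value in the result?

3

Base: id=9 (n26), parent=6, lev 0.
Iteration 1: join on id=6 -> n24 (id 6, parent=2, lev 1).
Iteration 2: join on id=2 -> n8 (id 2, parent=1, lev 2).
Iteration 3: join on id=1 -> n22 (id 1, parent=NULL, lev 3).
Iteration 4: parent is NULL; no match; recursion stops.
lev values: 0, 1, 2, 3; the maximum is 3.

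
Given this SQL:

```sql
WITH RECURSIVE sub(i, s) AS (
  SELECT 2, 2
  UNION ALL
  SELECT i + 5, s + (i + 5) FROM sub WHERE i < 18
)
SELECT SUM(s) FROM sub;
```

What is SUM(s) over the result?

Base: i=2, s=2.
Iteration 1: 2 < 18 holds -> i = 2 + 5 = 7, s = 2 + 7 = 9.
Iteration 2: 7 < 18 holds -> i = 7 + 5 = 12, s = 9 + 12 = 21.
Iteration 3: 12 < 18 holds -> i = 12 + 5 = 17, s = 21 + 17 = 38.
Iteration 4: 17 < 18 holds -> i = 17 + 5 = 22, s = 38 + 22 = 60.
Iteration 5: 22 < 18 fails; recursion stops.
SUM(s) = 2 + 9 + 21 + 38 + 60 = 130.

130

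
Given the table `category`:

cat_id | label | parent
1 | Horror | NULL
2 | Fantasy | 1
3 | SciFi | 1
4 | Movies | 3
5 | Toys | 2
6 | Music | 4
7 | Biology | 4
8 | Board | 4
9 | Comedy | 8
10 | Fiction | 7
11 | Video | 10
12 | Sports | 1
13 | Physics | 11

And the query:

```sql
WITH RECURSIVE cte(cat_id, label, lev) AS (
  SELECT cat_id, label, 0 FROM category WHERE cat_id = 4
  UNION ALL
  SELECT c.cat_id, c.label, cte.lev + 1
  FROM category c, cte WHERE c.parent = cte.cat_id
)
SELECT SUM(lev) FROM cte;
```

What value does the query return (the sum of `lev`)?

Base: cat_id=4 (Movies) at lev 0.
Iteration 1: rows with parent in {4} -> Music (id 6, lev 1), Biology (id 7, lev 1), Board (id 8, lev 1).
Iteration 2: rows with parent in {6,7,8} -> Comedy (id 9, lev 2), Fiction (id 10, lev 2).
Iteration 3: rows with parent in {9,10} -> Video (id 11, lev 3).
Iteration 4: rows with parent in {11} -> Physics (id 13, lev 4).
Iteration 5: no rows with parent in {13}; recursion stops.
SUM(lev) = 0 + 1 + 1 + 1 + 2 + 2 + 3 + 4 = 14.

14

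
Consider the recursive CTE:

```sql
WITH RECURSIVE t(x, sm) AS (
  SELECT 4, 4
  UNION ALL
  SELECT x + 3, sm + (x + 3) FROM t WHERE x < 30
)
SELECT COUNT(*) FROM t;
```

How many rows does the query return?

10

Base: x=4, sm=4.
Iteration 1: 4 < 30 holds -> x = 4 + 3 = 7, sm = 4 + 7 = 11.
Iteration 2: 7 < 30 holds -> x = 7 + 3 = 10, sm = 11 + 10 = 21.
Iteration 3: 10 < 30 holds -> x = 10 + 3 = 13, sm = 21 + 13 = 34.
Iteration 4: 13 < 30 holds -> x = 13 + 3 = 16, sm = 34 + 16 = 50.
Iteration 5: 16 < 30 holds -> x = 16 + 3 = 19, sm = 50 + 19 = 69.
Iteration 6: 19 < 30 holds -> x = 19 + 3 = 22, sm = 69 + 22 = 91.
Iteration 7: 22 < 30 holds -> x = 22 + 3 = 25, sm = 91 + 25 = 116.
Iteration 8: 25 < 30 holds -> x = 25 + 3 = 28, sm = 116 + 28 = 144.
Iteration 9: 28 < 30 holds -> x = 28 + 3 = 31, sm = 144 + 31 = 175.
Iteration 10: 31 < 30 fails; recursion stops.
Total rows emitted: 10.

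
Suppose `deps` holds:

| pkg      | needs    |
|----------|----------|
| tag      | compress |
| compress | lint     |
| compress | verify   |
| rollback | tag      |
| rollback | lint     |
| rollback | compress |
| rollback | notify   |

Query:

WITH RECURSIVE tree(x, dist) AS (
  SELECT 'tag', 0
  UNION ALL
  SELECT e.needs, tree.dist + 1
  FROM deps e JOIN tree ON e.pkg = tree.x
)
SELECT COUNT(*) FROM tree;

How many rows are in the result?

4

Base: (tag, dist=0).
Iteration 1: edges from {tag} -> (compress, dist=1).
Iteration 2: edges from {compress} -> (lint, dist=2), (verify, dist=2).
Iteration 3: no outgoing edges from {lint,verify}; recursion stops.
Total rows emitted: 4.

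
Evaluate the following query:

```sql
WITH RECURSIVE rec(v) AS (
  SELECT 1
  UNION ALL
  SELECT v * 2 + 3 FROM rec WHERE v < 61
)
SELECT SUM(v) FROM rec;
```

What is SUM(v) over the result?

Base: v=1.
Iteration 1: 1 < 61 holds -> v = 1 * 2 + 3 = 5.
Iteration 2: 5 < 61 holds -> v = 5 * 2 + 3 = 13.
Iteration 3: 13 < 61 holds -> v = 13 * 2 + 3 = 29.
Iteration 4: 29 < 61 holds -> v = 29 * 2 + 3 = 61.
Iteration 5: 61 < 61 fails; recursion stops.
SUM(v) = 1 + 5 + 13 + 29 + 61 = 109.

109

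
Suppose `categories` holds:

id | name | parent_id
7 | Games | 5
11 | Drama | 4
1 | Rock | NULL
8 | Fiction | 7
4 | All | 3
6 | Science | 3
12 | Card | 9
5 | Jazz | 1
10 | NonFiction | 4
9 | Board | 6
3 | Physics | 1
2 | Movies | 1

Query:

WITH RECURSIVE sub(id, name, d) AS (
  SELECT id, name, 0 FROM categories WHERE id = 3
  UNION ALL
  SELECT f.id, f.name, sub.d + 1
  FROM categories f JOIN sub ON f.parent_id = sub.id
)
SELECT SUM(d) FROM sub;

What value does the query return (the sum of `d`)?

Base: id=3 (Physics) at d 0.
Iteration 1: rows with parent_id in {3} -> All (id 4, d 1), Science (id 6, d 1).
Iteration 2: rows with parent_id in {4,6} -> Board (id 9, d 2), NonFiction (id 10, d 2), Drama (id 11, d 2).
Iteration 3: rows with parent_id in {9,10,11} -> Card (id 12, d 3).
Iteration 4: no rows with parent_id in {12}; recursion stops.
SUM(d) = 0 + 1 + 1 + 2 + 2 + 2 + 3 = 11.

11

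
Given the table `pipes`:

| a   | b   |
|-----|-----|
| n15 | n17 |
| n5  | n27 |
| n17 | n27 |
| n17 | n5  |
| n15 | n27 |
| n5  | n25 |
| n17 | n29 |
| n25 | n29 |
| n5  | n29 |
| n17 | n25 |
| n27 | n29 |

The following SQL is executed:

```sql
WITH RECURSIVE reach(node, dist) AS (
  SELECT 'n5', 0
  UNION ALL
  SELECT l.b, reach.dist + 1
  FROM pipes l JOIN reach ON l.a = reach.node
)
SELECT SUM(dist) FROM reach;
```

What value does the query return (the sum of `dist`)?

7

Base: (n5, dist=0).
Iteration 1: edges from {n5} -> (n25, dist=1), (n27, dist=1), (n29, dist=1).
Iteration 2: edges from {n25,n27,n29} -> (n29, dist=2) x2. [UNION ALL keeps all 2 new rows, including repeats]
Iteration 3: no outgoing edges from {n29}; recursion stops.
SUM(dist) = 0 + 1 + 1 + 1 + 2 + 2 = 7.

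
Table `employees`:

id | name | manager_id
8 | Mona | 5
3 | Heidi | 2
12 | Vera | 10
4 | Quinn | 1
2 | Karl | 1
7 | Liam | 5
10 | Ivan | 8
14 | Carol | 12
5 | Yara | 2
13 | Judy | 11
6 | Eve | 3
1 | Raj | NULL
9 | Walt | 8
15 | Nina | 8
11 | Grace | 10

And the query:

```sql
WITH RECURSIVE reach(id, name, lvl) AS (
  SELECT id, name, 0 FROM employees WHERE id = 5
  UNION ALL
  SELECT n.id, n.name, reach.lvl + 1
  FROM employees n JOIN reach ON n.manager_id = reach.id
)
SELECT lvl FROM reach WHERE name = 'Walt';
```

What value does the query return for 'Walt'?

2

Base: id=5 (Yara) at lvl 0.
Iteration 1: rows with manager_id in {5} -> Liam (id 7, lvl 1), Mona (id 8, lvl 1).
Iteration 2: rows with manager_id in {7,8} -> Walt (id 9, lvl 2), Ivan (id 10, lvl 2), Nina (id 15, lvl 2).
Iteration 3: rows with manager_id in {9,10,15} -> Grace (id 11, lvl 3), Vera (id 12, lvl 3).
Iteration 4: rows with manager_id in {11,12} -> Judy (id 13, lvl 4), Carol (id 14, lvl 4).
Iteration 5: no rows with manager_id in {13,14}; recursion stops.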